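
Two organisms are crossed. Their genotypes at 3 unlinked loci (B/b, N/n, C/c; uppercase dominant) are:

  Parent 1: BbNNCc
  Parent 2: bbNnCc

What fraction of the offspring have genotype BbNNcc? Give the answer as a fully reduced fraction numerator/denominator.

BbNNCc gametes: BNC×2, BNc×2, bNC×2, bNc×2
bbNnCc gametes: bNC×2, bNc×2, bnC×2, bnc×2
BbNNCc×bbNnCc grid (8·8=64): BbNNCC=4 BbNNCc=8 BbNNcc=4 BbNnCC=4 BbNnCc=8 BbNncc=4 bbNNCC=4 bbNNCc=8 bbNNcc=4 bbNnCC=4 bbNnCc=8 bbNncc=4
BbNNcc hits 4/64; gcd=4; 4÷4/64÷4 = 1/16

P(BbNNcc) = 1/16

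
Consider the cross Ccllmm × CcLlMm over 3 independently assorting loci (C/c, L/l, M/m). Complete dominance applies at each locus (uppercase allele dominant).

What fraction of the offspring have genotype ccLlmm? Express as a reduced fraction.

Ccllmm gametes: Clm×4, clm×4
CcLlMm gametes: CLM×1, CLm×1, ClM×1, Clm×1, cLM×1, cLm×1, clM×1, clm×1
Ccllmm×CcLlMm grid (8·8=64): CCLlMm=4 CCLlmm=4 CCllMm=4 CCllmm=4 CcLlMm=8 CcLlmm=8 CcllMm=8 Ccllmm=8 ccLlMm=4 ccLlmm=4 ccllMm=4 ccllmm=4
ccLlmm hits 4/64; gcd=4; 4÷4/64÷4 = 1/16

P(ccLlmm) = 1/16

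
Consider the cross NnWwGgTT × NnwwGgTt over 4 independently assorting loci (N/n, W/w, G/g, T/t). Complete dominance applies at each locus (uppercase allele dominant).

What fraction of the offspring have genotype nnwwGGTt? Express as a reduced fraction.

P(nnwwGGTt) = 1/64

NnWwGgTT gametes: NWGT×2, NWgT×2, NwGT×2, NwgT×2, nWGT×2, nWgT×2, nwGT×2, nwgT×2
NnwwGgTt gametes: NwGT×2, NwGt×2, NwgT×2, Nwgt×2, nwGT×2, nwGt×2, nwgT×2, nwgt×2
NnWwGgTT×NnwwGgTt grid (16·16=256): NNWwGGTT=4 NNWwGGTt=4 NNWwGgTT=8 NNWwGgTt=8 NNWwggTT=4 NNWwggTt=4 NNwwGGTT=4 NNwwGGTt=4 NNwwGgTT=8 NNwwGgTt=8 NNwwggTT=4 NNwwggTt=4 NnWwGGTT=8 NnWwGGTt=8 NnWwGgTT=16 NnWwGgTt=16 NnWwggTT=8 NnWwggTt=8 NnwwGGTT=8 NnwwGGTt=8 NnwwGgTT=16 NnwwGgTt=16 NnwwggTT=8 NnwwggTt=8 nnWwGGTT=4 nnWwGGTt=4 nnWwGgTT=8 nnWwGgTt=8 nnWwggTT=4 nnWwggTt=4 nnwwGGTT=4 nnwwGGTt=4 nnwwGgTT=8 nnwwGgTt=8 nnwwggTT=4 nnwwggTt=4
nnwwGGTt hits 4/256; gcd=4; 4÷4/256÷4 = 1/64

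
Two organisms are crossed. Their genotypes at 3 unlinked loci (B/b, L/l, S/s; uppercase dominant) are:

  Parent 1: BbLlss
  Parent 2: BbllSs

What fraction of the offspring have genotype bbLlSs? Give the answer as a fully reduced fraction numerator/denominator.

BbLlss gametes: BLs×2, Bls×2, bLs×2, bls×2
BbllSs gametes: BlS×2, Bls×2, blS×2, bls×2
BbLlss×BbllSs grid (8·8=64): BBLlSs=4 BBLlss=4 BBllSs=4 BBllss=4 BbLlSs=8 BbLlss=8 BbllSs=8 Bbllss=8 bbLlSs=4 bbLlss=4 bbllSs=4 bbllss=4
bbLlSs hits 4/64; gcd=4; 4÷4/64÷4 = 1/16

P(bbLlSs) = 1/16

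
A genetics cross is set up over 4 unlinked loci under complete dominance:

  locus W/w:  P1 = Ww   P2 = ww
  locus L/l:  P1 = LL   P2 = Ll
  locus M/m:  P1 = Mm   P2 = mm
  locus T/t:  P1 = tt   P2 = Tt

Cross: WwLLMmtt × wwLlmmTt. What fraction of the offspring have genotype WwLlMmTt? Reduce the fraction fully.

WwLLMmtt gametes: WLMt×4, WLmt×4, wLMt×4, wLmt×4
wwLlmmTt gametes: wLmT×4, wLmt×4, wlmT×4, wlmt×4
WwLLMmtt×wwLlmmTt grid (16·16=256): WwLLMmTt=16 WwLLMmtt=16 WwLLmmTt=16 WwLLmmtt=16 WwLlMmTt=16 WwLlMmtt=16 WwLlmmTt=16 WwLlmmtt=16 wwLLMmTt=16 wwLLMmtt=16 wwLLmmTt=16 wwLLmmtt=16 wwLlMmTt=16 wwLlMmtt=16 wwLlmmTt=16 wwLlmmtt=16
WwLlMmTt hits 16/256; gcd=16; 16÷16/256÷16 = 1/16

P(WwLlMmTt) = 1/16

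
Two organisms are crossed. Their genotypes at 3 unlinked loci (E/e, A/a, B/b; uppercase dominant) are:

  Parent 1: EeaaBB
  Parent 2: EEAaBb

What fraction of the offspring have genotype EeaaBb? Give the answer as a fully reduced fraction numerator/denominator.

EeaaBB gametes: EaB×4, eaB×4
EEAaBb gametes: EAB×2, EAb×2, EaB×2, Eab×2
EeaaBB×EEAaBb grid (8·8=64): EEAaBB=8 EEAaBb=8 EEaaBB=8 EEaaBb=8 EeAaBB=8 EeAaBb=8 EeaaBB=8 EeaaBb=8
EeaaBb hits 8/64; gcd=8; 8÷8/64÷8 = 1/8

P(EeaaBb) = 1/8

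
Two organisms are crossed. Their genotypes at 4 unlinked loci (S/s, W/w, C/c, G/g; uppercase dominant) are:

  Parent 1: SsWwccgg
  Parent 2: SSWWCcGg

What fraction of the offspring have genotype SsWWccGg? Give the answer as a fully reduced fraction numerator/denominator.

P(SsWWccGg) = 1/16

SsWwccgg gametes: SWcg×4, Swcg×4, sWcg×4, swcg×4
SSWWCcGg gametes: SWCG×4, SWCg×4, SWcG×4, SWcg×4
SsWwccgg×SSWWCcGg grid (16·16=256): SSWWCcGg=16 SSWWCcgg=16 SSWWccGg=16 SSWWccgg=16 SSWwCcGg=16 SSWwCcgg=16 SSWwccGg=16 SSWwccgg=16 SsWWCcGg=16 SsWWCcgg=16 SsWWccGg=16 SsWWccgg=16 SsWwCcGg=16 SsWwCcgg=16 SsWwccGg=16 SsWwccgg=16
SsWWccGg hits 16/256; gcd=16; 16÷16/256÷16 = 1/16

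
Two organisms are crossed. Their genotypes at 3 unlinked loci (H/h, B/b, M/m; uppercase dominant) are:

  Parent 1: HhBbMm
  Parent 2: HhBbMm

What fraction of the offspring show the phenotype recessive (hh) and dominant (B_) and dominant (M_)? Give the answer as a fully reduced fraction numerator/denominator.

HhBbMm gametes: HBM×1, HBm×1, HbM×1, Hbm×1, hBM×1, hBm×1, hbM×1, hbm×1
HhBbMm gametes: HBM×1, HBm×1, HbM×1, Hbm×1, hBM×1, hBm×1, hbM×1, hbm×1
HhBbMm×HhBbMm grid (8·8=64): HHBBMM=1 HHBBMm=2 HHBBmm=1 HHBbMM=2 HHBbMm=4 HHBbmm=2 HHbbMM=1 HHbbMm=2 HHbbmm=1 HhBBMM=2 HhBBMm=4 HhBBmm=2 HhBbMM=4 HhBbMm=8 HhBbmm=4 HhbbMM=2 HhbbMm=4 Hhbbmm=2 hhBBMM=1 hhBBMm=2 hhBBmm=1 hhBbMM=2 hhBbMm=4 hhBbmm=2 hhbbMM=1 hhbbMm=2 hhbbmm=1
hh B_ M_ hits 9/64; gcd=1; 9÷1/64÷1 = 9/64

P(hh B_ M_) = 9/64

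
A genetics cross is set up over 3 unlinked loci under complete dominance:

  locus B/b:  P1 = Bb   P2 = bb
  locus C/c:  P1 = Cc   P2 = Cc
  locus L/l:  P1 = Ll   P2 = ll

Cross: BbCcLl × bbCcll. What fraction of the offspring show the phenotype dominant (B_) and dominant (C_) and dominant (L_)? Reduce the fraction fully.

BbCcLl gametes: BCL×1, BCl×1, BcL×1, Bcl×1, bCL×1, bCl×1, bcL×1, bcl×1
bbCcll gametes: bCl×4, bcl×4
BbCcLl×bbCcll grid (8·8=64): BbCCLl=4 BbCCll=4 BbCcLl=8 BbCcll=8 BbccLl=4 Bbccll=4 bbCCLl=4 bbCCll=4 bbCcLl=8 bbCcll=8 bbccLl=4 bbccll=4
B_ C_ L_ hits 12/64; gcd=4; 12÷4/64÷4 = 3/16

P(B_ C_ L_) = 3/16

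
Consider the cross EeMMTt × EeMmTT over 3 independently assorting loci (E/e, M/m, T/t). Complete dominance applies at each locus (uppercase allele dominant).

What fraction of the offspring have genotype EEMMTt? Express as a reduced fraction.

P(EEMMTt) = 1/16

EeMMTt gametes: EMT×2, EMt×2, eMT×2, eMt×2
EeMmTT gametes: EMT×2, EmT×2, eMT×2, emT×2
EeMMTt×EeMmTT grid (8·8=64): EEMMTT=4 EEMMTt=4 EEMmTT=4 EEMmTt=4 EeMMTT=8 EeMMTt=8 EeMmTT=8 EeMmTt=8 eeMMTT=4 eeMMTt=4 eeMmTT=4 eeMmTt=4
EEMMTt hits 4/64; gcd=4; 4÷4/64÷4 = 1/16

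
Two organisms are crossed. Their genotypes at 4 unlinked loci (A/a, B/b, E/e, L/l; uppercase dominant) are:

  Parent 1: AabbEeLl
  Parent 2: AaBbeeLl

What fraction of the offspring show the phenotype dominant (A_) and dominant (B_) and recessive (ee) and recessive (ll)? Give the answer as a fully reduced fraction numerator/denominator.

AabbEeLl gametes: AbEL×2, AbEl×2, AbeL×2, Abel×2, abEL×2, abEl×2, abeL×2, abel×2
AaBbeeLl gametes: ABeL×2, ABel×2, AbeL×2, Abel×2, aBeL×2, aBel×2, abeL×2, abel×2
AabbEeLl×AaBbeeLl grid (16·16=256): AABbEeLL=4 AABbEeLl=8 AABbEell=4 AABbeeLL=4 AABbeeLl=8 AABbeell=4 AAbbEeLL=4 AAbbEeLl=8 AAbbEell=4 AAbbeeLL=4 AAbbeeLl=8 AAbbeell=4 AaBbEeLL=8 AaBbEeLl=16 AaBbEell=8 AaBbeeLL=8 AaBbeeLl=16 AaBbeell=8 AabbEeLL=8 AabbEeLl=16 AabbEell=8 AabbeeLL=8 AabbeeLl=16 Aabbeell=8 aaBbEeLL=4 aaBbEeLl=8 aaBbEell=4 aaBbeeLL=4 aaBbeeLl=8 aaBbeell=4 aabbEeLL=4 aabbEeLl=8 aabbEell=4 aabbeeLL=4 aabbeeLl=8 aabbeell=4
A_ B_ ee ll hits 12/256; gcd=4; 12÷4/256÷4 = 3/64

P(A_ B_ ee ll) = 3/64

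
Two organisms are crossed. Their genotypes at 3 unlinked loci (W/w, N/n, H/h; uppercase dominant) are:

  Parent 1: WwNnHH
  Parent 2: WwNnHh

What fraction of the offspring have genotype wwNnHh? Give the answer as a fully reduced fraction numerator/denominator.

WwNnHH gametes: WNH×2, WnH×2, wNH×2, wnH×2
WwNnHh gametes: WNH×1, WNh×1, WnH×1, Wnh×1, wNH×1, wNh×1, wnH×1, wnh×1
WwNnHH×WwNnHh grid (8·8=64): WWNNHH=2 WWNNHh=2 WWNnHH=4 WWNnHh=4 WWnnHH=2 WWnnHh=2 WwNNHH=4 WwNNHh=4 WwNnHH=8 WwNnHh=8 WwnnHH=4 WwnnHh=4 wwNNHH=2 wwNNHh=2 wwNnHH=4 wwNnHh=4 wwnnHH=2 wwnnHh=2
wwNnHh hits 4/64; gcd=4; 4÷4/64÷4 = 1/16

P(wwNnHh) = 1/16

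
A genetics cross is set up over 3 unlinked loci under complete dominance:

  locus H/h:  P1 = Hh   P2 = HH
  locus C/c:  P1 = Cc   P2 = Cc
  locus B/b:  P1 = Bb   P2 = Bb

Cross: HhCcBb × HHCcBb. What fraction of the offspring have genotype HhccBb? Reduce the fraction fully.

HhCcBb gametes: HCB×1, HCb×1, HcB×1, Hcb×1, hCB×1, hCb×1, hcB×1, hcb×1
HHCcBb gametes: HCB×2, HCb×2, HcB×2, Hcb×2
HhCcBb×HHCcBb grid (8·8=64): HHCCBB=2 HHCCBb=4 HHCCbb=2 HHCcBB=4 HHCcBb=8 HHCcbb=4 HHccBB=2 HHccBb=4 HHccbb=2 HhCCBB=2 HhCCBb=4 HhCCbb=2 HhCcBB=4 HhCcBb=8 HhCcbb=4 HhccBB=2 HhccBb=4 Hhccbb=2
HhccBb hits 4/64; gcd=4; 4÷4/64÷4 = 1/16

P(HhccBb) = 1/16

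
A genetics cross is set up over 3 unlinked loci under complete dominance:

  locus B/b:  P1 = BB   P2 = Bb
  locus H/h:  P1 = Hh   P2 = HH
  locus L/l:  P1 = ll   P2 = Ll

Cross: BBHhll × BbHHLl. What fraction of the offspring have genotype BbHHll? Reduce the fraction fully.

BBHhll gametes: BHl×4, Bhl×4
BbHHLl gametes: BHL×2, BHl×2, bHL×2, bHl×2
BBHhll×BbHHLl grid (8·8=64): BBHHLl=8 BBHHll=8 BBHhLl=8 BBHhll=8 BbHHLl=8 BbHHll=8 BbHhLl=8 BbHhll=8
BbHHll hits 8/64; gcd=8; 8÷8/64÷8 = 1/8

P(BbHHll) = 1/8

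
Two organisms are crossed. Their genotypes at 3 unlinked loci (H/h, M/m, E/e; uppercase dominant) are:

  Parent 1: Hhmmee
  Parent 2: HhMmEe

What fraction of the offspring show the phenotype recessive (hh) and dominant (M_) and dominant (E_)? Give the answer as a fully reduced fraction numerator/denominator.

Hhmmee gametes: Hme×4, hme×4
HhMmEe gametes: HME×1, HMe×1, HmE×1, Hme×1, hME×1, hMe×1, hmE×1, hme×1
Hhmmee×HhMmEe grid (8·8=64): HHMmEe=4 HHMmee=4 HHmmEe=4 HHmmee=4 HhMmEe=8 HhMmee=8 HhmmEe=8 Hhmmee=8 hhMmEe=4 hhMmee=4 hhmmEe=4 hhmmee=4
hh M_ E_ hits 4/64; gcd=4; 4÷4/64÷4 = 1/16

P(hh M_ E_) = 1/16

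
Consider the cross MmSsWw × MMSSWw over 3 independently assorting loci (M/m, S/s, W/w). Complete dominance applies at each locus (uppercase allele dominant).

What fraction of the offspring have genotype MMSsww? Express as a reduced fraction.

P(MMSsww) = 1/16

MmSsWw gametes: MSW×1, MSw×1, MsW×1, Msw×1, mSW×1, mSw×1, msW×1, msw×1
MMSSWw gametes: MSW×4, MSw×4
MmSsWw×MMSSWw grid (8·8=64): MMSSWW=4 MMSSWw=8 MMSSww=4 MMSsWW=4 MMSsWw=8 MMSsww=4 MmSSWW=4 MmSSWw=8 MmSSww=4 MmSsWW=4 MmSsWw=8 MmSsww=4
MMSsww hits 4/64; gcd=4; 4÷4/64÷4 = 1/16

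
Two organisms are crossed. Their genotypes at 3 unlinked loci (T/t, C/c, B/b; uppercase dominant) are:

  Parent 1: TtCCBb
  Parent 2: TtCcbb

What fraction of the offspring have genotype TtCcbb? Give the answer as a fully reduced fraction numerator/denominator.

TtCCBb gametes: TCB×2, TCb×2, tCB×2, tCb×2
TtCcbb gametes: TCb×2, Tcb×2, tCb×2, tcb×2
TtCCBb×TtCcbb grid (8·8=64): TTCCBb=4 TTCCbb=4 TTCcBb=4 TTCcbb=4 TtCCBb=8 TtCCbb=8 TtCcBb=8 TtCcbb=8 ttCCBb=4 ttCCbb=4 ttCcBb=4 ttCcbb=4
TtCcbb hits 8/64; gcd=8; 8÷8/64÷8 = 1/8

P(TtCcbb) = 1/8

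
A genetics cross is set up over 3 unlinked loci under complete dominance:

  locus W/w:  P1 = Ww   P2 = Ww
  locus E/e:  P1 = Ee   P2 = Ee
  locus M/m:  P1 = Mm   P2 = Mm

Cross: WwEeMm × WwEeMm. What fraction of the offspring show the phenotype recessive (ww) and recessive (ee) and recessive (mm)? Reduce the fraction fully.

WwEeMm gametes: WEM×1, WEm×1, WeM×1, Wem×1, wEM×1, wEm×1, weM×1, wem×1
WwEeMm gametes: WEM×1, WEm×1, WeM×1, Wem×1, wEM×1, wEm×1, weM×1, wem×1
WwEeMm×WwEeMm grid (8·8=64): WWEEMM=1 WWEEMm=2 WWEEmm=1 WWEeMM=2 WWEeMm=4 WWEemm=2 WWeeMM=1 WWeeMm=2 WWeemm=1 WwEEMM=2 WwEEMm=4 WwEEmm=2 WwEeMM=4 WwEeMm=8 WwEemm=4 WweeMM=2 WweeMm=4 Wweemm=2 wwEEMM=1 wwEEMm=2 wwEEmm=1 wwEeMM=2 wwEeMm=4 wwEemm=2 wweeMM=1 wweeMm=2 wweemm=1
ww ee mm hits 1/64; gcd=1; 1÷1/64÷1 = 1/64

P(ww ee mm) = 1/64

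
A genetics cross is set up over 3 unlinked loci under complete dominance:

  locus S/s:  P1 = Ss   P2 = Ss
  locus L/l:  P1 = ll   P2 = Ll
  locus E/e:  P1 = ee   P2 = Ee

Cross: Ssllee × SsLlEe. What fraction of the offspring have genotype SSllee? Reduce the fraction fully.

Ssllee gametes: Sle×4, sle×4
SsLlEe gametes: SLE×1, SLe×1, SlE×1, Sle×1, sLE×1, sLe×1, slE×1, sle×1
Ssllee×SsLlEe grid (8·8=64): SSLlEe=4 SSLlee=4 SSllEe=4 SSllee=4 SsLlEe=8 SsLlee=8 SsllEe=8 Ssllee=8 ssLlEe=4 ssLlee=4 ssllEe=4 ssllee=4
SSllee hits 4/64; gcd=4; 4÷4/64÷4 = 1/16

P(SSllee) = 1/16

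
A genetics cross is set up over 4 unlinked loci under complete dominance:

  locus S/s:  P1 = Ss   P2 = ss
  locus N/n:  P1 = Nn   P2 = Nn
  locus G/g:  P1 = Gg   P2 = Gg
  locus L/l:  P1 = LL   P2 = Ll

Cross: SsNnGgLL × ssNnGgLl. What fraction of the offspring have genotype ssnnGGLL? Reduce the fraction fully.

P(ssnnGGLL) = 1/64

SsNnGgLL gametes: SNGL×2, SNgL×2, SnGL×2, SngL×2, sNGL×2, sNgL×2, snGL×2, sngL×2
ssNnGgLl gametes: sNGL×2, sNGl×2, sNgL×2, sNgl×2, snGL×2, snGl×2, sngL×2, sngl×2
SsNnGgLL×ssNnGgLl grid (16·16=256): SsNNGGLL=4 SsNNGGLl=4 SsNNGgLL=8 SsNNGgLl=8 SsNNggLL=4 SsNNggLl=4 SsNnGGLL=8 SsNnGGLl=8 SsNnGgLL=16 SsNnGgLl=16 SsNnggLL=8 SsNnggLl=8 SsnnGGLL=4 SsnnGGLl=4 SsnnGgLL=8 SsnnGgLl=8 SsnnggLL=4 SsnnggLl=4 ssNNGGLL=4 ssNNGGLl=4 ssNNGgLL=8 ssNNGgLl=8 ssNNggLL=4 ssNNggLl=4 ssNnGGLL=8 ssNnGGLl=8 ssNnGgLL=16 ssNnGgLl=16 ssNnggLL=8 ssNnggLl=8 ssnnGGLL=4 ssnnGGLl=4 ssnnGgLL=8 ssnnGgLl=8 ssnnggLL=4 ssnnggLl=4
ssnnGGLL hits 4/256; gcd=4; 4÷4/256÷4 = 1/64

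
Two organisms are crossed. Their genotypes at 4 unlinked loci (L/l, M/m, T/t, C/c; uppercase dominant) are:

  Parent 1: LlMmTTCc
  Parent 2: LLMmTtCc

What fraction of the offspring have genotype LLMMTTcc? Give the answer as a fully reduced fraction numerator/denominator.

LlMmTTCc gametes: LMTC×2, LMTc×2, LmTC×2, LmTc×2, lMTC×2, lMTc×2, lmTC×2, lmTc×2
LLMmTtCc gametes: LMTC×2, LMTc×2, LMtC×2, LMtc×2, LmTC×2, LmTc×2, LmtC×2, Lmtc×2
LlMmTTCc×LLMmTtCc grid (16·16=256): LLMMTTCC=4 LLMMTTCc=8 LLMMTTcc=4 LLMMTtCC=4 LLMMTtCc=8 LLMMTtcc=4 LLMmTTCC=8 LLMmTTCc=16 LLMmTTcc=8 LLMmTtCC=8 LLMmTtCc=16 LLMmTtcc=8 LLmmTTCC=4 LLmmTTCc=8 LLmmTTcc=4 LLmmTtCC=4 LLmmTtCc=8 LLmmTtcc=4 LlMMTTCC=4 LlMMTTCc=8 LlMMTTcc=4 LlMMTtCC=4 LlMMTtCc=8 LlMMTtcc=4 LlMmTTCC=8 LlMmTTCc=16 LlMmTTcc=8 LlMmTtCC=8 LlMmTtCc=16 LlMmTtcc=8 LlmmTTCC=4 LlmmTTCc=8 LlmmTTcc=4 LlmmTtCC=4 LlmmTtCc=8 LlmmTtcc=4
LLMMTTcc hits 4/256; gcd=4; 4÷4/256÷4 = 1/64

P(LLMMTTcc) = 1/64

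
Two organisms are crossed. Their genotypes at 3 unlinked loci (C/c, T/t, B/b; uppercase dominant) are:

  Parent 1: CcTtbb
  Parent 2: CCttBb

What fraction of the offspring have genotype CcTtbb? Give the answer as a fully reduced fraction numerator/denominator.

P(CcTtbb) = 1/8

CcTtbb gametes: CTb×2, Ctb×2, cTb×2, ctb×2
CCttBb gametes: CtB×4, Ctb×4
CcTtbb×CCttBb grid (8·8=64): CCTtBb=8 CCTtbb=8 CCttBb=8 CCttbb=8 CcTtBb=8 CcTtbb=8 CcttBb=8 Ccttbb=8
CcTtbb hits 8/64; gcd=8; 8÷8/64÷8 = 1/8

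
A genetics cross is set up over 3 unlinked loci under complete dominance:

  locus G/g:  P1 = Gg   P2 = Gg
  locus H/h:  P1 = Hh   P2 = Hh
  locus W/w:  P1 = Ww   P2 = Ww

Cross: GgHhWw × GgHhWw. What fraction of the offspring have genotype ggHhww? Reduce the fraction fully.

P(ggHhww) = 1/32

GgHhWw gametes: GHW×1, GHw×1, GhW×1, Ghw×1, gHW×1, gHw×1, ghW×1, ghw×1
GgHhWw gametes: GHW×1, GHw×1, GhW×1, Ghw×1, gHW×1, gHw×1, ghW×1, ghw×1
GgHhWw×GgHhWw grid (8·8=64): GGHHWW=1 GGHHWw=2 GGHHww=1 GGHhWW=2 GGHhWw=4 GGHhww=2 GGhhWW=1 GGhhWw=2 GGhhww=1 GgHHWW=2 GgHHWw=4 GgHHww=2 GgHhWW=4 GgHhWw=8 GgHhww=4 GghhWW=2 GghhWw=4 Gghhww=2 ggHHWW=1 ggHHWw=2 ggHHww=1 ggHhWW=2 ggHhWw=4 ggHhww=2 gghhWW=1 gghhWw=2 gghhww=1
ggHhww hits 2/64; gcd=2; 2÷2/64÷2 = 1/32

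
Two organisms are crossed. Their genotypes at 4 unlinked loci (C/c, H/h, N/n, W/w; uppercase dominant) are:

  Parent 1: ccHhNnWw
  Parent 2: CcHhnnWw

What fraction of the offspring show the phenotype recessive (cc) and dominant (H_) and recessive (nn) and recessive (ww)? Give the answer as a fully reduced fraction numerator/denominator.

P(cc H_ nn ww) = 3/64

ccHhNnWw gametes: cHNW×2, cHNw×2, cHnW×2, cHnw×2, chNW×2, chNw×2, chnW×2, chnw×2
CcHhnnWw gametes: CHnW×2, CHnw×2, ChnW×2, Chnw×2, cHnW×2, cHnw×2, chnW×2, chnw×2
ccHhNnWw×CcHhnnWw grid (16·16=256): CcHHNnWW=4 CcHHNnWw=8 CcHHNnww=4 CcHHnnWW=4 CcHHnnWw=8 CcHHnnww=4 CcHhNnWW=8 CcHhNnWw=16 CcHhNnww=8 CcHhnnWW=8 CcHhnnWw=16 CcHhnnww=8 CchhNnWW=4 CchhNnWw=8 CchhNnww=4 CchhnnWW=4 CchhnnWw=8 Cchhnnww=4 ccHHNnWW=4 ccHHNnWw=8 ccHHNnww=4 ccHHnnWW=4 ccHHnnWw=8 ccHHnnww=4 ccHhNnWW=8 ccHhNnWw=16 ccHhNnww=8 ccHhnnWW=8 ccHhnnWw=16 ccHhnnww=8 cchhNnWW=4 cchhNnWw=8 cchhNnww=4 cchhnnWW=4 cchhnnWw=8 cchhnnww=4
cc H_ nn ww hits 12/256; gcd=4; 12÷4/256÷4 = 3/64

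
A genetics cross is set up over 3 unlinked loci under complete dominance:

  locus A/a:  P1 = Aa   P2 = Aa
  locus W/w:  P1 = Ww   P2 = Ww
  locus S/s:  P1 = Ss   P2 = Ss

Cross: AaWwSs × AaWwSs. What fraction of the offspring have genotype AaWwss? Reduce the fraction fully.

P(AaWwss) = 1/16

AaWwSs gametes: AWS×1, AWs×1, AwS×1, Aws×1, aWS×1, aWs×1, awS×1, aws×1
AaWwSs gametes: AWS×1, AWs×1, AwS×1, Aws×1, aWS×1, aWs×1, awS×1, aws×1
AaWwSs×AaWwSs grid (8·8=64): AAWWSS=1 AAWWSs=2 AAWWss=1 AAWwSS=2 AAWwSs=4 AAWwss=2 AAwwSS=1 AAwwSs=2 AAwwss=1 AaWWSS=2 AaWWSs=4 AaWWss=2 AaWwSS=4 AaWwSs=8 AaWwss=4 AawwSS=2 AawwSs=4 Aawwss=2 aaWWSS=1 aaWWSs=2 aaWWss=1 aaWwSS=2 aaWwSs=4 aaWwss=2 aawwSS=1 aawwSs=2 aawwss=1
AaWwss hits 4/64; gcd=4; 4÷4/64÷4 = 1/16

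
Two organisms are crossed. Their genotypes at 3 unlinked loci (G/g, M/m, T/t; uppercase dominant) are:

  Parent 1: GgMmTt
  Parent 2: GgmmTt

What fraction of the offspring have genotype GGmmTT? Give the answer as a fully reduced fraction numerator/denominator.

P(GGmmTT) = 1/32

GgMmTt gametes: GMT×1, GMt×1, GmT×1, Gmt×1, gMT×1, gMt×1, gmT×1, gmt×1
GgmmTt gametes: GmT×2, Gmt×2, gmT×2, gmt×2
GgMmTt×GgmmTt grid (8·8=64): GGMmTT=2 GGMmTt=4 GGMmtt=2 GGmmTT=2 GGmmTt=4 GGmmtt=2 GgMmTT=4 GgMmTt=8 GgMmtt=4 GgmmTT=4 GgmmTt=8 Ggmmtt=4 ggMmTT=2 ggMmTt=4 ggMmtt=2 ggmmTT=2 ggmmTt=4 ggmmtt=2
GGmmTT hits 2/64; gcd=2; 2÷2/64÷2 = 1/32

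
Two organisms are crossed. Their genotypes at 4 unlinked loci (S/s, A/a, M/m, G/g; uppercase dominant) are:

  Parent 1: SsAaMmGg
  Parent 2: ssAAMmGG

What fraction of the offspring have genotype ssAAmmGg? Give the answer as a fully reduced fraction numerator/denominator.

P(ssAAmmGg) = 1/32

SsAaMmGg gametes: SAMG×1, SAMg×1, SAmG×1, SAmg×1, SaMG×1, SaMg×1, SamG×1, Samg×1, sAMG×1, sAMg×1, sAmG×1, sAmg×1, saMG×1, saMg×1, samG×1, samg×1
ssAAMmGG gametes: sAMG×8, sAmG×8
SsAaMmGg×ssAAMmGG grid (16·16=256): SsAAMMGG=8 SsAAMMGg=8 SsAAMmGG=16 SsAAMmGg=16 SsAAmmGG=8 SsAAmmGg=8 SsAaMMGG=8 SsAaMMGg=8 SsAaMmGG=16 SsAaMmGg=16 SsAammGG=8 SsAammGg=8 ssAAMMGG=8 ssAAMMGg=8 ssAAMmGG=16 ssAAMmGg=16 ssAAmmGG=8 ssAAmmGg=8 ssAaMMGG=8 ssAaMMGg=8 ssAaMmGG=16 ssAaMmGg=16 ssAammGG=8 ssAammGg=8
ssAAmmGg hits 8/256; gcd=8; 8÷8/256÷8 = 1/32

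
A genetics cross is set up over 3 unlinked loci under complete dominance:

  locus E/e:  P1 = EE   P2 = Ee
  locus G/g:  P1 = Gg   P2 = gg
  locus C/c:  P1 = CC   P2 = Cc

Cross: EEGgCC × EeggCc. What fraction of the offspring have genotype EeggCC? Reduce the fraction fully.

EEGgCC gametes: EGC×4, EgC×4
EeggCc gametes: EgC×2, Egc×2, egC×2, egc×2
EEGgCC×EeggCc grid (8·8=64): EEGgCC=8 EEGgCc=8 EEggCC=8 EEggCc=8 EeGgCC=8 EeGgCc=8 EeggCC=8 EeggCc=8
EeggCC hits 8/64; gcd=8; 8÷8/64÷8 = 1/8

P(EeggCC) = 1/8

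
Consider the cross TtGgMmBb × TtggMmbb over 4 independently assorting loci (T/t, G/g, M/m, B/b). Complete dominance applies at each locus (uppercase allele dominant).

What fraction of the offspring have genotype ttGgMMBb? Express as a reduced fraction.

TtGgMmBb gametes: TGMB×1, TGMb×1, TGmB×1, TGmb×1, TgMB×1, TgMb×1, TgmB×1, Tgmb×1, tGMB×1, tGMb×1, tGmB×1, tGmb×1, tgMB×1, tgMb×1, tgmB×1, tgmb×1
TtggMmbb gametes: TgMb×4, Tgmb×4, tgMb×4, tgmb×4
TtGgMmBb×TtggMmbb grid (16·16=256): TTGgMMBb=4 TTGgMMbb=4 TTGgMmBb=8 TTGgMmbb=8 TTGgmmBb=4 TTGgmmbb=4 TTggMMBb=4 TTggMMbb=4 TTggMmBb=8 TTggMmbb=8 TTggmmBb=4 TTggmmbb=4 TtGgMMBb=8 TtGgMMbb=8 TtGgMmBb=16 TtGgMmbb=16 TtGgmmBb=8 TtGgmmbb=8 TtggMMBb=8 TtggMMbb=8 TtggMmBb=16 TtggMmbb=16 TtggmmBb=8 Ttggmmbb=8 ttGgMMBb=4 ttGgMMbb=4 ttGgMmBb=8 ttGgMmbb=8 ttGgmmBb=4 ttGgmmbb=4 ttggMMBb=4 ttggMMbb=4 ttggMmBb=8 ttggMmbb=8 ttggmmBb=4 ttggmmbb=4
ttGgMMBb hits 4/256; gcd=4; 4÷4/256÷4 = 1/64

P(ttGgMMBb) = 1/64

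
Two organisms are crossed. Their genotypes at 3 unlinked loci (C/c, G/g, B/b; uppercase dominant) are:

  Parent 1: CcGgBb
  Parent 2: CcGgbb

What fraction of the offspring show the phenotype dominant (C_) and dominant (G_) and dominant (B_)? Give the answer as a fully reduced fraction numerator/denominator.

CcGgBb gametes: CGB×1, CGb×1, CgB×1, Cgb×1, cGB×1, cGb×1, cgB×1, cgb×1
CcGgbb gametes: CGb×2, Cgb×2, cGb×2, cgb×2
CcGgBb×CcGgbb grid (8·8=64): CCGGBb=2 CCGGbb=2 CCGgBb=4 CCGgbb=4 CCggBb=2 CCggbb=2 CcGGBb=4 CcGGbb=4 CcGgBb=8 CcGgbb=8 CcggBb=4 Ccggbb=4 ccGGBb=2 ccGGbb=2 ccGgBb=4 ccGgbb=4 ccggBb=2 ccggbb=2
C_ G_ B_ hits 18/64; gcd=2; 18÷2/64÷2 = 9/32

P(C_ G_ B_) = 9/32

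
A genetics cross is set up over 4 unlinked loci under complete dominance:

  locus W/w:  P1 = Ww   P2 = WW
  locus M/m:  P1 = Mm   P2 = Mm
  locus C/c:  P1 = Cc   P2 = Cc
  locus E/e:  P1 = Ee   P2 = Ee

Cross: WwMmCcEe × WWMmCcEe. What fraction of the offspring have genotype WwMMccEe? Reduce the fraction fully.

P(WwMMccEe) = 1/64

WwMmCcEe gametes: WMCE×1, WMCe×1, WMcE×1, WMce×1, WmCE×1, WmCe×1, WmcE×1, Wmce×1, wMCE×1, wMCe×1, wMcE×1, wMce×1, wmCE×1, wmCe×1, wmcE×1, wmce×1
WWMmCcEe gametes: WMCE×2, WMCe×2, WMcE×2, WMce×2, WmCE×2, WmCe×2, WmcE×2, Wmce×2
WwMmCcEe×WWMmCcEe grid (16·16=256): WWMMCCEE=2 WWMMCCEe=4 WWMMCCee=2 WWMMCcEE=4 WWMMCcEe=8 WWMMCcee=4 WWMMccEE=2 WWMMccEe=4 WWMMccee=2 WWMmCCEE=4 WWMmCCEe=8 WWMmCCee=4 WWMmCcEE=8 WWMmCcEe=16 WWMmCcee=8 WWMmccEE=4 WWMmccEe=8 WWMmccee=4 WWmmCCEE=2 WWmmCCEe=4 WWmmCCee=2 WWmmCcEE=4 WWmmCcEe=8 WWmmCcee=4 WWmmccEE=2 WWmmccEe=4 WWmmccee=2 WwMMCCEE=2 WwMMCCEe=4 WwMMCCee=2 WwMMCcEE=4 WwMMCcEe=8 WwMMCcee=4 WwMMccEE=2 WwMMccEe=4 WwMMccee=2 WwMmCCEE=4 WwMmCCEe=8 WwMmCCee=4 WwMmCcEE=8 WwMmCcEe=16 WwMmCcee=8 WwMmccEE=4 WwMmccEe=8 WwMmccee=4 WwmmCCEE=2 WwmmCCEe=4 WwmmCCee=2 WwmmCcEE=4 WwmmCcEe=8 WwmmCcee=4 WwmmccEE=2 WwmmccEe=4 Wwmmccee=2
WwMMccEe hits 4/256; gcd=4; 4÷4/256÷4 = 1/64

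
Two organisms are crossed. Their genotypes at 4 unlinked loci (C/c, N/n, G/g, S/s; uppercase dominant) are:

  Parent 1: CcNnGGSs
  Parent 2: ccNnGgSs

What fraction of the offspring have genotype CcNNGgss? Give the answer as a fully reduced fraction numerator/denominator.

CcNnGGSs gametes: CNGS×2, CNGs×2, CnGS×2, CnGs×2, cNGS×2, cNGs×2, cnGS×2, cnGs×2
ccNnGgSs gametes: cNGS×2, cNGs×2, cNgS×2, cNgs×2, cnGS×2, cnGs×2, cngS×2, cngs×2
CcNnGGSs×ccNnGgSs grid (16·16=256): CcNNGGSS=4 CcNNGGSs=8 CcNNGGss=4 CcNNGgSS=4 CcNNGgSs=8 CcNNGgss=4 CcNnGGSS=8 CcNnGGSs=16 CcNnGGss=8 CcNnGgSS=8 CcNnGgSs=16 CcNnGgss=8 CcnnGGSS=4 CcnnGGSs=8 CcnnGGss=4 CcnnGgSS=4 CcnnGgSs=8 CcnnGgss=4 ccNNGGSS=4 ccNNGGSs=8 ccNNGGss=4 ccNNGgSS=4 ccNNGgSs=8 ccNNGgss=4 ccNnGGSS=8 ccNnGGSs=16 ccNnGGss=8 ccNnGgSS=8 ccNnGgSs=16 ccNnGgss=8 ccnnGGSS=4 ccnnGGSs=8 ccnnGGss=4 ccnnGgSS=4 ccnnGgSs=8 ccnnGgss=4
CcNNGgss hits 4/256; gcd=4; 4÷4/256÷4 = 1/64

P(CcNNGgss) = 1/64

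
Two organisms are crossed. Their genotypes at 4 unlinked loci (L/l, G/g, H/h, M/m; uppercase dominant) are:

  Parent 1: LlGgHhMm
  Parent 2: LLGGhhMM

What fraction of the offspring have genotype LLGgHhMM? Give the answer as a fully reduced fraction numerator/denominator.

LlGgHhMm gametes: LGHM×1, LGHm×1, LGhM×1, LGhm×1, LgHM×1, LgHm×1, LghM×1, Lghm×1, lGHM×1, lGHm×1, lGhM×1, lGhm×1, lgHM×1, lgHm×1, lghM×1, lghm×1
LLGGhhMM gametes: LGhM×16
LlGgHhMm×LLGGhhMM grid (16·16=256): LLGGHhMM=16 LLGGHhMm=16 LLGGhhMM=16 LLGGhhMm=16 LLGgHhMM=16 LLGgHhMm=16 LLGghhMM=16 LLGghhMm=16 LlGGHhMM=16 LlGGHhMm=16 LlGGhhMM=16 LlGGhhMm=16 LlGgHhMM=16 LlGgHhMm=16 LlGghhMM=16 LlGghhMm=16
LLGgHhMM hits 16/256; gcd=16; 16÷16/256÷16 = 1/16

P(LLGgHhMM) = 1/16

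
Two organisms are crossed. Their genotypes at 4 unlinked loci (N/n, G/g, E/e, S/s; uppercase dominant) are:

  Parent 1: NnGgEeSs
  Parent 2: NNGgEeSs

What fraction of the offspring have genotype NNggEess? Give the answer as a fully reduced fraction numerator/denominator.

P(NNggEess) = 1/64

NnGgEeSs gametes: NGES×1, NGEs×1, NGeS×1, NGes×1, NgES×1, NgEs×1, NgeS×1, Nges×1, nGES×1, nGEs×1, nGeS×1, nGes×1, ngES×1, ngEs×1, ngeS×1, nges×1
NNGgEeSs gametes: NGES×2, NGEs×2, NGeS×2, NGes×2, NgES×2, NgEs×2, NgeS×2, Nges×2
NnGgEeSs×NNGgEeSs grid (16·16=256): NNGGEESS=2 NNGGEESs=4 NNGGEEss=2 NNGGEeSS=4 NNGGEeSs=8 NNGGEess=4 NNGGeeSS=2 NNGGeeSs=4 NNGGeess=2 NNGgEESS=4 NNGgEESs=8 NNGgEEss=4 NNGgEeSS=8 NNGgEeSs=16 NNGgEess=8 NNGgeeSS=4 NNGgeeSs=8 NNGgeess=4 NNggEESS=2 NNggEESs=4 NNggEEss=2 NNggEeSS=4 NNggEeSs=8 NNggEess=4 NNggeeSS=2 NNggeeSs=4 NNggeess=2 NnGGEESS=2 NnGGEESs=4 NnGGEEss=2 NnGGEeSS=4 NnGGEeSs=8 NnGGEess=4 NnGGeeSS=2 NnGGeeSs=4 NnGGeess=2 NnGgEESS=4 NnGgEESs=8 NnGgEEss=4 NnGgEeSS=8 NnGgEeSs=16 NnGgEess=8 NnGgeeSS=4 NnGgeeSs=8 NnGgeess=4 NnggEESS=2 NnggEESs=4 NnggEEss=2 NnggEeSS=4 NnggEeSs=8 NnggEess=4 NnggeeSS=2 NnggeeSs=4 Nnggeess=2
NNggEess hits 4/256; gcd=4; 4÷4/256÷4 = 1/64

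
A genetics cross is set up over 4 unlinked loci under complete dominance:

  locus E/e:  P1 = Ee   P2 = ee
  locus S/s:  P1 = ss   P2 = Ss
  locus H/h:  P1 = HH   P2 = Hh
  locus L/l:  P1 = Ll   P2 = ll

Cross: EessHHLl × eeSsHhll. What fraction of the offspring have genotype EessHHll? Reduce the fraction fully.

EessHHLl gametes: EsHL×4, EsHl×4, esHL×4, esHl×4
eeSsHhll gametes: eSHl×4, eShl×4, esHl×4, eshl×4
EessHHLl×eeSsHhll grid (16·16=256): EeSsHHLl=16 EeSsHHll=16 EeSsHhLl=16 EeSsHhll=16 EessHHLl=16 EessHHll=16 EessHhLl=16 EessHhll=16 eeSsHHLl=16 eeSsHHll=16 eeSsHhLl=16 eeSsHhll=16 eessHHLl=16 eessHHll=16 eessHhLl=16 eessHhll=16
EessHHll hits 16/256; gcd=16; 16÷16/256÷16 = 1/16

P(EessHHll) = 1/16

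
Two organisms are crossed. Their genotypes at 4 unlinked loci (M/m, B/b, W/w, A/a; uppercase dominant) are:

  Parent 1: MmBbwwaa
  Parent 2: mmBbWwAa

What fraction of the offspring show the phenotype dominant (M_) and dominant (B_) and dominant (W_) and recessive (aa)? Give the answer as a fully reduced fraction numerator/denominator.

P(M_ B_ W_ aa) = 3/32

MmBbwwaa gametes: MBwa×4, Mbwa×4, mBwa×4, mbwa×4
mmBbWwAa gametes: mBWA×2, mBWa×2, mBwA×2, mBwa×2, mbWA×2, mbWa×2, mbwA×2, mbwa×2
MmBbwwaa×mmBbWwAa grid (16·16=256): MmBBWwAa=8 MmBBWwaa=8 MmBBwwAa=8 MmBBwwaa=8 MmBbWwAa=16 MmBbWwaa=16 MmBbwwAa=16 MmBbwwaa=16 MmbbWwAa=8 MmbbWwaa=8 MmbbwwAa=8 Mmbbwwaa=8 mmBBWwAa=8 mmBBWwaa=8 mmBBwwAa=8 mmBBwwaa=8 mmBbWwAa=16 mmBbWwaa=16 mmBbwwAa=16 mmBbwwaa=16 mmbbWwAa=8 mmbbWwaa=8 mmbbwwAa=8 mmbbwwaa=8
M_ B_ W_ aa hits 24/256; gcd=8; 24÷8/256÷8 = 3/32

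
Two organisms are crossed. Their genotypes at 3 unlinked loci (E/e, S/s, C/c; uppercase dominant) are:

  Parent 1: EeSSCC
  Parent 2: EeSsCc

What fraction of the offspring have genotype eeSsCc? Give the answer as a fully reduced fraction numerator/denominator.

EeSSCC gametes: ESC×4, eSC×4
EeSsCc gametes: ESC×1, ESc×1, EsC×1, Esc×1, eSC×1, eSc×1, esC×1, esc×1
EeSSCC×EeSsCc grid (8·8=64): EESSCC=4 EESSCc=4 EESsCC=4 EESsCc=4 EeSSCC=8 EeSSCc=8 EeSsCC=8 EeSsCc=8 eeSSCC=4 eeSSCc=4 eeSsCC=4 eeSsCc=4
eeSsCc hits 4/64; gcd=4; 4÷4/64÷4 = 1/16

P(eeSsCc) = 1/16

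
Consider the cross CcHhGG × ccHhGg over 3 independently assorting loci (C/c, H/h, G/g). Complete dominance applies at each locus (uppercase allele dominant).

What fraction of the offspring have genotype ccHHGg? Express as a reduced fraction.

P(ccHHGg) = 1/16

CcHhGG gametes: CHG×2, ChG×2, cHG×2, chG×2
ccHhGg gametes: cHG×2, cHg×2, chG×2, chg×2
CcHhGG×ccHhGg grid (8·8=64): CcHHGG=4 CcHHGg=4 CcHhGG=8 CcHhGg=8 CchhGG=4 CchhGg=4 ccHHGG=4 ccHHGg=4 ccHhGG=8 ccHhGg=8 cchhGG=4 cchhGg=4
ccHHGg hits 4/64; gcd=4; 4÷4/64÷4 = 1/16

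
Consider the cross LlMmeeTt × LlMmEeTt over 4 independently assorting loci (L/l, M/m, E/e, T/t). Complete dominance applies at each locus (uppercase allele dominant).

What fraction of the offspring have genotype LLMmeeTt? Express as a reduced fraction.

P(LLMmeeTt) = 1/32

LlMmeeTt gametes: LMeT×2, LMet×2, LmeT×2, Lmet×2, lMeT×2, lMet×2, lmeT×2, lmet×2
LlMmEeTt gametes: LMET×1, LMEt×1, LMeT×1, LMet×1, LmET×1, LmEt×1, LmeT×1, Lmet×1, lMET×1, lMEt×1, lMeT×1, lMet×1, lmET×1, lmEt×1, lmeT×1, lmet×1
LlMmeeTt×LlMmEeTt grid (16·16=256): LLMMEeTT=2 LLMMEeTt=4 LLMMEett=2 LLMMeeTT=2 LLMMeeTt=4 LLMMeett=2 LLMmEeTT=4 LLMmEeTt=8 LLMmEett=4 LLMmeeTT=4 LLMmeeTt=8 LLMmeett=4 LLmmEeTT=2 LLmmEeTt=4 LLmmEett=2 LLmmeeTT=2 LLmmeeTt=4 LLmmeett=2 LlMMEeTT=4 LlMMEeTt=8 LlMMEett=4 LlMMeeTT=4 LlMMeeTt=8 LlMMeett=4 LlMmEeTT=8 LlMmEeTt=16 LlMmEett=8 LlMmeeTT=8 LlMmeeTt=16 LlMmeett=8 LlmmEeTT=4 LlmmEeTt=8 LlmmEett=4 LlmmeeTT=4 LlmmeeTt=8 Llmmeett=4 llMMEeTT=2 llMMEeTt=4 llMMEett=2 llMMeeTT=2 llMMeeTt=4 llMMeett=2 llMmEeTT=4 llMmEeTt=8 llMmEett=4 llMmeeTT=4 llMmeeTt=8 llMmeett=4 llmmEeTT=2 llmmEeTt=4 llmmEett=2 llmmeeTT=2 llmmeeTt=4 llmmeett=2
LLMmeeTt hits 8/256; gcd=8; 8÷8/256÷8 = 1/32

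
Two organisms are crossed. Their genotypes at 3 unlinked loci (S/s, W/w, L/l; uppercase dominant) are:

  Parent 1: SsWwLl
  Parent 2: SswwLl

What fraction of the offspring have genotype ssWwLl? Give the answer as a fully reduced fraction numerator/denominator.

SsWwLl gametes: SWL×1, SWl×1, SwL×1, Swl×1, sWL×1, sWl×1, swL×1, swl×1
SswwLl gametes: SwL×2, Swl×2, swL×2, swl×2
SsWwLl×SswwLl grid (8·8=64): SSWwLL=2 SSWwLl=4 SSWwll=2 SSwwLL=2 SSwwLl=4 SSwwll=2 SsWwLL=4 SsWwLl=8 SsWwll=4 SswwLL=4 SswwLl=8 Sswwll=4 ssWwLL=2 ssWwLl=4 ssWwll=2 sswwLL=2 sswwLl=4 sswwll=2
ssWwLl hits 4/64; gcd=4; 4÷4/64÷4 = 1/16

P(ssWwLl) = 1/16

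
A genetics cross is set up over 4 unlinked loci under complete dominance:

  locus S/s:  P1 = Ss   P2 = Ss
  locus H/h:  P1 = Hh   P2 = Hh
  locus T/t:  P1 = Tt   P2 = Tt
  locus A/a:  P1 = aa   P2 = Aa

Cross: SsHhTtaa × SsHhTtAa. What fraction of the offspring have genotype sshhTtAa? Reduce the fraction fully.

P(sshhTtAa) = 1/64

SsHhTtaa gametes: SHTa×2, SHta×2, ShTa×2, Shta×2, sHTa×2, sHta×2, shTa×2, shta×2
SsHhTtAa gametes: SHTA×1, SHTa×1, SHtA×1, SHta×1, ShTA×1, ShTa×1, ShtA×1, Shta×1, sHTA×1, sHTa×1, sHtA×1, sHta×1, shTA×1, shTa×1, shtA×1, shta×1
SsHhTtaa×SsHhTtAa grid (16·16=256): SSHHTTAa=2 SSHHTTaa=2 SSHHTtAa=4 SSHHTtaa=4 SSHHttAa=2 SSHHttaa=2 SSHhTTAa=4 SSHhTTaa=4 SSHhTtAa=8 SSHhTtaa=8 SSHhttAa=4 SSHhttaa=4 SShhTTAa=2 SShhTTaa=2 SShhTtAa=4 SShhTtaa=4 SShhttAa=2 SShhttaa=2 SsHHTTAa=4 SsHHTTaa=4 SsHHTtAa=8 SsHHTtaa=8 SsHHttAa=4 SsHHttaa=4 SsHhTTAa=8 SsHhTTaa=8 SsHhTtAa=16 SsHhTtaa=16 SsHhttAa=8 SsHhttaa=8 SshhTTAa=4 SshhTTaa=4 SshhTtAa=8 SshhTtaa=8 SshhttAa=4 Sshhttaa=4 ssHHTTAa=2 ssHHTTaa=2 ssHHTtAa=4 ssHHTtaa=4 ssHHttAa=2 ssHHttaa=2 ssHhTTAa=4 ssHhTTaa=4 ssHhTtAa=8 ssHhTtaa=8 ssHhttAa=4 ssHhttaa=4 sshhTTAa=2 sshhTTaa=2 sshhTtAa=4 sshhTtaa=4 sshhttAa=2 sshhttaa=2
sshhTtAa hits 4/256; gcd=4; 4÷4/256÷4 = 1/64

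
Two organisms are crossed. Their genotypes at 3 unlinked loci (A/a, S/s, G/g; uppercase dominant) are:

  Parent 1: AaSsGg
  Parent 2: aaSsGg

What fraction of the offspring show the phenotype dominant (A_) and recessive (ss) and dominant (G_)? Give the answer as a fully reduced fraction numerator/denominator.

AaSsGg gametes: ASG×1, ASg×1, AsG×1, Asg×1, aSG×1, aSg×1, asG×1, asg×1
aaSsGg gametes: aSG×2, aSg×2, asG×2, asg×2
AaSsGg×aaSsGg grid (8·8=64): AaSSGG=2 AaSSGg=4 AaSSgg=2 AaSsGG=4 AaSsGg=8 AaSsgg=4 AassGG=2 AassGg=4 Aassgg=2 aaSSGG=2 aaSSGg=4 aaSSgg=2 aaSsGG=4 aaSsGg=8 aaSsgg=4 aassGG=2 aassGg=4 aassgg=2
A_ ss G_ hits 6/64; gcd=2; 6÷2/64÷2 = 3/32

P(A_ ss G_) = 3/32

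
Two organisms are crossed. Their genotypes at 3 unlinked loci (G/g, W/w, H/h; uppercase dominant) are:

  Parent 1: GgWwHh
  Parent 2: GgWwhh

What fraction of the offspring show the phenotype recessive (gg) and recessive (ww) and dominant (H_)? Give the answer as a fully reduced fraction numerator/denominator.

P(gg ww H_) = 1/32

GgWwHh gametes: GWH×1, GWh×1, GwH×1, Gwh×1, gWH×1, gWh×1, gwH×1, gwh×1
GgWwhh gametes: GWh×2, Gwh×2, gWh×2, gwh×2
GgWwHh×GgWwhh grid (8·8=64): GGWWHh=2 GGWWhh=2 GGWwHh=4 GGWwhh=4 GGwwHh=2 GGwwhh=2 GgWWHh=4 GgWWhh=4 GgWwHh=8 GgWwhh=8 GgwwHh=4 Ggwwhh=4 ggWWHh=2 ggWWhh=2 ggWwHh=4 ggWwhh=4 ggwwHh=2 ggwwhh=2
gg ww H_ hits 2/64; gcd=2; 2÷2/64÷2 = 1/32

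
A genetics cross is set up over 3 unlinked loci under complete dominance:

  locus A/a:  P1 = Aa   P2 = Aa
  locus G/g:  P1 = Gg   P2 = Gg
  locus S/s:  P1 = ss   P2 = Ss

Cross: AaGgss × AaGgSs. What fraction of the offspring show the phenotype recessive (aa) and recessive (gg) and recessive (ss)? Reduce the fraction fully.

AaGgss gametes: AGs×2, Ags×2, aGs×2, ags×2
AaGgSs gametes: AGS×1, AGs×1, AgS×1, Ags×1, aGS×1, aGs×1, agS×1, ags×1
AaGgss×AaGgSs grid (8·8=64): AAGGSs=2 AAGGss=2 AAGgSs=4 AAGgss=4 AAggSs=2 AAggss=2 AaGGSs=4 AaGGss=4 AaGgSs=8 AaGgss=8 AaggSs=4 Aaggss=4 aaGGSs=2 aaGGss=2 aaGgSs=4 aaGgss=4 aaggSs=2 aaggss=2
aa gg ss hits 2/64; gcd=2; 2÷2/64÷2 = 1/32

P(aa gg ss) = 1/32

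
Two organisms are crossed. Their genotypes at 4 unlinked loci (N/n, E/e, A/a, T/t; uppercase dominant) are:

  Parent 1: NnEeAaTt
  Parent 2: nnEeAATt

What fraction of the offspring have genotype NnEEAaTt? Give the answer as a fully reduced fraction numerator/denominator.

P(NnEEAaTt) = 1/32

NnEeAaTt gametes: NEAT×1, NEAt×1, NEaT×1, NEat×1, NeAT×1, NeAt×1, NeaT×1, Neat×1, nEAT×1, nEAt×1, nEaT×1, nEat×1, neAT×1, neAt×1, neaT×1, neat×1
nnEeAATt gametes: nEAT×4, nEAt×4, neAT×4, neAt×4
NnEeAaTt×nnEeAATt grid (16·16=256): NnEEAATT=4 NnEEAATt=8 NnEEAAtt=4 NnEEAaTT=4 NnEEAaTt=8 NnEEAatt=4 NnEeAATT=8 NnEeAATt=16 NnEeAAtt=8 NnEeAaTT=8 NnEeAaTt=16 NnEeAatt=8 NneeAATT=4 NneeAATt=8 NneeAAtt=4 NneeAaTT=4 NneeAaTt=8 NneeAatt=4 nnEEAATT=4 nnEEAATt=8 nnEEAAtt=4 nnEEAaTT=4 nnEEAaTt=8 nnEEAatt=4 nnEeAATT=8 nnEeAATt=16 nnEeAAtt=8 nnEeAaTT=8 nnEeAaTt=16 nnEeAatt=8 nneeAATT=4 nneeAATt=8 nneeAAtt=4 nneeAaTT=4 nneeAaTt=8 nneeAatt=4
NnEEAaTt hits 8/256; gcd=8; 8÷8/256÷8 = 1/32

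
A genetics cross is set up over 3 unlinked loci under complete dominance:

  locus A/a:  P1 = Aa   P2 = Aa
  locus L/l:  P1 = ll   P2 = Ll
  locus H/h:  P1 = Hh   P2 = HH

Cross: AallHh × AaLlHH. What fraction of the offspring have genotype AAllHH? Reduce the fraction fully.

AallHh gametes: AlH×2, Alh×2, alH×2, alh×2
AaLlHH gametes: ALH×2, AlH×2, aLH×2, alH×2
AallHh×AaLlHH grid (8·8=64): AALlHH=4 AALlHh=4 AAllHH=4 AAllHh=4 AaLlHH=8 AaLlHh=8 AallHH=8 AallHh=8 aaLlHH=4 aaLlHh=4 aallHH=4 aallHh=4
AAllHH hits 4/64; gcd=4; 4÷4/64÷4 = 1/16

P(AAllHH) = 1/16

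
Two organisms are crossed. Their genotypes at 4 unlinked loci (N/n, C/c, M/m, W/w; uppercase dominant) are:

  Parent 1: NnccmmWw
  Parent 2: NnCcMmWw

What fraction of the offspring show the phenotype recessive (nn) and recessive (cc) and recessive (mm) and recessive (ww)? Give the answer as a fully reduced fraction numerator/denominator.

P(nn cc mm ww) = 1/64

NnccmmWw gametes: NcmW×4, Ncmw×4, ncmW×4, ncmw×4
NnCcMmWw gametes: NCMW×1, NCMw×1, NCmW×1, NCmw×1, NcMW×1, NcMw×1, NcmW×1, Ncmw×1, nCMW×1, nCMw×1, nCmW×1, nCmw×1, ncMW×1, ncMw×1, ncmW×1, ncmw×1
NnccmmWw×NnCcMmWw grid (16·16=256): NNCcMmWW=4 NNCcMmWw=8 NNCcMmww=4 NNCcmmWW=4 NNCcmmWw=8 NNCcmmww=4 NNccMmWW=4 NNccMmWw=8 NNccMmww=4 NNccmmWW=4 NNccmmWw=8 NNccmmww=4 NnCcMmWW=8 NnCcMmWw=16 NnCcMmww=8 NnCcmmWW=8 NnCcmmWw=16 NnCcmmww=8 NnccMmWW=8 NnccMmWw=16 NnccMmww=8 NnccmmWW=8 NnccmmWw=16 Nnccmmww=8 nnCcMmWW=4 nnCcMmWw=8 nnCcMmww=4 nnCcmmWW=4 nnCcmmWw=8 nnCcmmww=4 nnccMmWW=4 nnccMmWw=8 nnccMmww=4 nnccmmWW=4 nnccmmWw=8 nnccmmww=4
nn cc mm ww hits 4/256; gcd=4; 4÷4/256÷4 = 1/64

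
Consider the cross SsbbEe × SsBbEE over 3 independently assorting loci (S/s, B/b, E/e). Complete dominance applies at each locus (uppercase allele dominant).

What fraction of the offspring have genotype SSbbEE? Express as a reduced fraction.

P(SSbbEE) = 1/16

SsbbEe gametes: SbE×2, Sbe×2, sbE×2, sbe×2
SsBbEE gametes: SBE×2, SbE×2, sBE×2, sbE×2
SsbbEe×SsBbEE grid (8·8=64): SSBbEE=4 SSBbEe=4 SSbbEE=4 SSbbEe=4 SsBbEE=8 SsBbEe=8 SsbbEE=8 SsbbEe=8 ssBbEE=4 ssBbEe=4 ssbbEE=4 ssbbEe=4
SSbbEE hits 4/64; gcd=4; 4÷4/64÷4 = 1/16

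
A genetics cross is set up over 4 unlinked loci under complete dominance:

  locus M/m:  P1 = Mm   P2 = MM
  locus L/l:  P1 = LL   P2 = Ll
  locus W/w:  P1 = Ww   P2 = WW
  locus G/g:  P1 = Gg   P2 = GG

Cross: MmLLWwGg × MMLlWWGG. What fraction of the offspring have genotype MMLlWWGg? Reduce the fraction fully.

MmLLWwGg gametes: MLWG×2, MLWg×2, MLwG×2, MLwg×2, mLWG×2, mLWg×2, mLwG×2, mLwg×2
MMLlWWGG gametes: MLWG×8, MlWG×8
MmLLWwGg×MMLlWWGG grid (16·16=256): MMLLWWGG=16 MMLLWWGg=16 MMLLWwGG=16 MMLLWwGg=16 MMLlWWGG=16 MMLlWWGg=16 MMLlWwGG=16 MMLlWwGg=16 MmLLWWGG=16 MmLLWWGg=16 MmLLWwGG=16 MmLLWwGg=16 MmLlWWGG=16 MmLlWWGg=16 MmLlWwGG=16 MmLlWwGg=16
MMLlWWGg hits 16/256; gcd=16; 16÷16/256÷16 = 1/16

P(MMLlWWGg) = 1/16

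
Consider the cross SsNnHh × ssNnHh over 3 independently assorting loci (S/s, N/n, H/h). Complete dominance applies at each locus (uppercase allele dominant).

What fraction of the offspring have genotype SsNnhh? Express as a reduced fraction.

P(SsNnhh) = 1/16

SsNnHh gametes: SNH×1, SNh×1, SnH×1, Snh×1, sNH×1, sNh×1, snH×1, snh×1
ssNnHh gametes: sNH×2, sNh×2, snH×2, snh×2
SsNnHh×ssNnHh grid (8·8=64): SsNNHH=2 SsNNHh=4 SsNNhh=2 SsNnHH=4 SsNnHh=8 SsNnhh=4 SsnnHH=2 SsnnHh=4 Ssnnhh=2 ssNNHH=2 ssNNHh=4 ssNNhh=2 ssNnHH=4 ssNnHh=8 ssNnhh=4 ssnnHH=2 ssnnHh=4 ssnnhh=2
SsNnhh hits 4/64; gcd=4; 4÷4/64÷4 = 1/16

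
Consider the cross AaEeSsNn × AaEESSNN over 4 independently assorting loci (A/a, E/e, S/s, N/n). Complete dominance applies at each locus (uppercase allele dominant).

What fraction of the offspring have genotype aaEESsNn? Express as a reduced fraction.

AaEeSsNn gametes: AESN×1, AESn×1, AEsN×1, AEsn×1, AeSN×1, AeSn×1, AesN×1, Aesn×1, aESN×1, aESn×1, aEsN×1, aEsn×1, aeSN×1, aeSn×1, aesN×1, aesn×1
AaEESSNN gametes: AESN×8, aESN×8
AaEeSsNn×AaEESSNN grid (16·16=256): AAEESSNN=8 AAEESSNn=8 AAEESsNN=8 AAEESsNn=8 AAEeSSNN=8 AAEeSSNn=8 AAEeSsNN=8 AAEeSsNn=8 AaEESSNN=16 AaEESSNn=16 AaEESsNN=16 AaEESsNn=16 AaEeSSNN=16 AaEeSSNn=16 AaEeSsNN=16 AaEeSsNn=16 aaEESSNN=8 aaEESSNn=8 aaEESsNN=8 aaEESsNn=8 aaEeSSNN=8 aaEeSSNn=8 aaEeSsNN=8 aaEeSsNn=8
aaEESsNn hits 8/256; gcd=8; 8÷8/256÷8 = 1/32

P(aaEESsNn) = 1/32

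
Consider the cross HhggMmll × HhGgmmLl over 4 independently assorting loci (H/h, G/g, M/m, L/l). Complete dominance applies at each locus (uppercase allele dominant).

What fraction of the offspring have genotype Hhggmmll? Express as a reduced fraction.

HhggMmll gametes: HgMl×4, Hgml×4, hgMl×4, hgml×4
HhGgmmLl gametes: HGmL×2, HGml×2, HgmL×2, Hgml×2, hGmL×2, hGml×2, hgmL×2, hgml×2
HhggMmll×HhGgmmLl grid (16·16=256): HHGgMmLl=8 HHGgMmll=8 HHGgmmLl=8 HHGgmmll=8 HHggMmLl=8 HHggMmll=8 HHggmmLl=8 HHggmmll=8 HhGgMmLl=16 HhGgMmll=16 HhGgmmLl=16 HhGgmmll=16 HhggMmLl=16 HhggMmll=16 HhggmmLl=16 Hhggmmll=16 hhGgMmLl=8 hhGgMmll=8 hhGgmmLl=8 hhGgmmll=8 hhggMmLl=8 hhggMmll=8 hhggmmLl=8 hhggmmll=8
Hhggmmll hits 16/256; gcd=16; 16÷16/256÷16 = 1/16

P(Hhggmmll) = 1/16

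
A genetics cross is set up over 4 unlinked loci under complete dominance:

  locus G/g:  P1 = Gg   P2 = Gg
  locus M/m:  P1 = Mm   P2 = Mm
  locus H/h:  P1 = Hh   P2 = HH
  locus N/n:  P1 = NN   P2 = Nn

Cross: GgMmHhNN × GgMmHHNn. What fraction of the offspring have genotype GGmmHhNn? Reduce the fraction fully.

P(GGmmHhNn) = 1/64

GgMmHhNN gametes: GMHN×2, GMhN×2, GmHN×2, GmhN×2, gMHN×2, gMhN×2, gmHN×2, gmhN×2
GgMmHHNn gametes: GMHN×2, GMHn×2, GmHN×2, GmHn×2, gMHN×2, gMHn×2, gmHN×2, gmHn×2
GgMmHhNN×GgMmHHNn grid (16·16=256): GGMMHHNN=4 GGMMHHNn=4 GGMMHhNN=4 GGMMHhNn=4 GGMmHHNN=8 GGMmHHNn=8 GGMmHhNN=8 GGMmHhNn=8 GGmmHHNN=4 GGmmHHNn=4 GGmmHhNN=4 GGmmHhNn=4 GgMMHHNN=8 GgMMHHNn=8 GgMMHhNN=8 GgMMHhNn=8 GgMmHHNN=16 GgMmHHNn=16 GgMmHhNN=16 GgMmHhNn=16 GgmmHHNN=8 GgmmHHNn=8 GgmmHhNN=8 GgmmHhNn=8 ggMMHHNN=4 ggMMHHNn=4 ggMMHhNN=4 ggMMHhNn=4 ggMmHHNN=8 ggMmHHNn=8 ggMmHhNN=8 ggMmHhNn=8 ggmmHHNN=4 ggmmHHNn=4 ggmmHhNN=4 ggmmHhNn=4
GGmmHhNn hits 4/256; gcd=4; 4÷4/256÷4 = 1/64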